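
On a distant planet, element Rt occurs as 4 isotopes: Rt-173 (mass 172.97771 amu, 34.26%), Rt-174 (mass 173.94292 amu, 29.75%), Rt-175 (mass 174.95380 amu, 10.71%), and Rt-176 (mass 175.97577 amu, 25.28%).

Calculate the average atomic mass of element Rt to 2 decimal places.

Average mass = Σ (abundance × isotope mass) = 0.3426 × 172.97771 + 0.2975 × 173.94292 + 0.1071 × 174.95380 + 0.2528 × 175.97577
= 59.262163 + 51.748019 + 18.737552 + 44.486675 = 174.234409 amu

174.23 amu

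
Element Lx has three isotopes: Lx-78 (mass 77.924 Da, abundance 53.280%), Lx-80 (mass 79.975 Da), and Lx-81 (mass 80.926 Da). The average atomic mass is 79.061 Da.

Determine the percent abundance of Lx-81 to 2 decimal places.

The remaining 46.720% is split between Lx-80 (fraction x) and Lx-81 (fraction 0.46720 − x).
Substituting: 79.975x + 80.926(0.46720 − x) = 37.5430928
(79.975 − 80.926)x = -0.2655344  ⇒  x = 0.27922, y = 0.18798
Lx-80: 27.92%, Lx-81: 18.80%.

18.80%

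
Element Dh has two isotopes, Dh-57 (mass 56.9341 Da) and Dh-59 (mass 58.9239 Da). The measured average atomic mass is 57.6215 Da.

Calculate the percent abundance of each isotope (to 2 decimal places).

Dh-57: 65.45%, Dh-59: 34.55%

With x = fraction of Dh-57 (so Dh-59 is 1 − x):
56.9341·x + 58.9239·(1 − x) = 57.6215
(56.9341 − 58.9239)·x = 57.6215 − 58.9239
x = -1.3024 / -1.9898 = 0.65454 → 65.45% Dh-57, 34.55% Dh-59.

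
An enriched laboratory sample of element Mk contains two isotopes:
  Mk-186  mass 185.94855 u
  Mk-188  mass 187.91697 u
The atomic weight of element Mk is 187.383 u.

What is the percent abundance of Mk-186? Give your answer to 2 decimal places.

Let x be the fractional abundance of Mk-186; then Mk-188 has abundance 1 − x.
185.94855·x + 187.91697·(1 − x) = 187.383
(185.94855 − 187.91697)·x = 187.383 − 187.91697
x = -0.53397 / -1.96842 = 0.27127 → 27.13% Mk-186, 72.87% Mk-188.

27.13%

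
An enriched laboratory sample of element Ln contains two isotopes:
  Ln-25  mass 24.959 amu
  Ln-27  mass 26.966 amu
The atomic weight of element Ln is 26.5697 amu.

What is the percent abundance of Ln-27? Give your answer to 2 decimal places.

With x = fraction of Ln-25 (so Ln-27 is 1 − x):
24.959·x + 26.966·(1 − x) = 26.5697
(24.959 − 26.966)·x = 26.5697 − 26.966
x = -0.3963 / -2.007 = 0.19746 → 19.75% Ln-25, 80.25% Ln-27.

80.25%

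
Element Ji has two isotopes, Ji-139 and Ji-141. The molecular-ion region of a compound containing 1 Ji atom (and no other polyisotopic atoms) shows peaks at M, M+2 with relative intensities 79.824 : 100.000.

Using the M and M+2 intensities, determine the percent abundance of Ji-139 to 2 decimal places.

Write p for the Ji-139 fraction. I(M+2)/I(M) = [C(1,1)·p^0·(1−p)] / p^1 = 1·(1−p)/p = 100.000/79.824 = 1.2528
(1−p)/p = 1.2528/1 = 1.2528  ⇒  p = 1/(1 + 1.2528) = 0.4439
Ji-139: 44.39%, Ji-141: 55.61%.

44.39%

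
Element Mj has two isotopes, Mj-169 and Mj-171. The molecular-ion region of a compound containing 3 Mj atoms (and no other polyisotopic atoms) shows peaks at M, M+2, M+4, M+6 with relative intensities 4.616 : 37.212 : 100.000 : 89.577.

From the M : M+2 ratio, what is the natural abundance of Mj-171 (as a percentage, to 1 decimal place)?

Write p for the Mj-169 fraction. I(M+2)/I(M) = [C(3,1)·p^2·(1−p)] / p^3 = 3·(1−p)/p = 37.212/4.616 = 8.0615
(1−p)/p = 8.0615/3 = 2.6872  ⇒  p = 1/(1 + 2.6872) = 0.2712
Mj-169: 27.1%, Mj-171: 72.9%.

72.9%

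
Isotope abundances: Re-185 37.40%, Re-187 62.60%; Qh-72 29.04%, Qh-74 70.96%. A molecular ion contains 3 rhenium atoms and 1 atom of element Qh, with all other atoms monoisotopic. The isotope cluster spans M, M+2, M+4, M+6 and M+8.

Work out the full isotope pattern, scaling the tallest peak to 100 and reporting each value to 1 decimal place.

Rhenium pattern (n=3): 0.05231362 : 0.26268713 : 0.43968487 : 0.24531438
Element Qh pattern (n=1): 0.2904 : 0.7096
Convolve the two distributions (both contribute in 2-u steps):
  M: 0.05231362×0.2904 = 0.015192
  M+2: 0.05231362×0.7096 + 0.26268713×0.2904 = 0.113406
  M+4: 0.26268713×0.7096 + 0.43968487×0.2904 = 0.314087
  M+6: 0.43968487×0.7096 + 0.24531438×0.2904 = 0.383240
  M+8: 0.24531438×0.7096 = 0.174075
Scale to base peak (0.383240) = 100: 4.0 : 29.6 : 82.0 : 100.0 : 45.4

4.0 : 29.6 : 82.0 : 100.0 : 45.4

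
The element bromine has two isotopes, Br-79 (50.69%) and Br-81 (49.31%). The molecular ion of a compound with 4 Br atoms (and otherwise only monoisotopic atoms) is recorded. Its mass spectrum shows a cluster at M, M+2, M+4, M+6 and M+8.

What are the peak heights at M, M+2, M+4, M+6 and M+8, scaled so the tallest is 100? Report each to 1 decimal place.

17.6 : 68.5 : 100.0 : 64.9 : 15.8

Expanding (0.5069 + 0.4931)^4:
P(M) = 0.5069^4 = 0.066022
P(M+2) = 4 × 0.5069^3 × 0.4931^1 = 0.256899
P(M+4) = 6 × 0.5069^2 × 0.4931^2 = 0.374857
P(M+6) = 4 × 0.5069^1 × 0.4931^3 = 0.243101
P(M+8) = 0.4931^4 = 0.059121
The M+4 peak is largest (0.374857); scaling to 100 gives 17.6 : 68.5 : 100.0 : 64.9 : 15.8.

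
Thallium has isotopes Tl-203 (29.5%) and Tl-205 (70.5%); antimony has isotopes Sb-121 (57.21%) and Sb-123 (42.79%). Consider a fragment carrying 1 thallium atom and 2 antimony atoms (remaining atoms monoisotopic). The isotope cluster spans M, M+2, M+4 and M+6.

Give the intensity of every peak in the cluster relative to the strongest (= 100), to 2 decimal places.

Thallium pattern (n=1): 0.2950 : 0.7050
Antimony pattern (n=2): 0.32729841 : 0.48960318 : 0.18309841
Convolve the two distributions (both contribute in 2-u steps):
  M: 0.2950×0.32729841 = 0.096553
  M+2: 0.2950×0.48960318 + 0.7050×0.32729841 = 0.375178
  M+4: 0.2950×0.18309841 + 0.7050×0.48960318 = 0.399184
  M+6: 0.7050×0.18309841 = 0.129084
Scale to base peak (0.399184) = 100: 24.19 : 93.99 : 100.00 : 32.34

24.19 : 93.99 : 100.00 : 32.34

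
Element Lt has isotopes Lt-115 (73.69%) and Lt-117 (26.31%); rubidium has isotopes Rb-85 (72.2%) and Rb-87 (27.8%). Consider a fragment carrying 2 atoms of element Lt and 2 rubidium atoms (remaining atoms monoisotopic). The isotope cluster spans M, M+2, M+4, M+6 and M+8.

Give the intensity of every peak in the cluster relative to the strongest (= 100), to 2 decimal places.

Element Lt pattern (n=2): 0.54302161 : 0.38775678 : 0.06922161
Rubidium pattern (n=2): 0.521284 : 0.401432 : 0.077284
Convolve the two distributions (both contribute in 2-u steps):
  M: 0.54302161×0.521284 = 0.283068
  M+2: 0.54302161×0.401432 + 0.38775678×0.521284 = 0.420118
  M+4: 0.54302161×0.077284 + 0.38775678×0.401432 + 0.06922161×0.521284 = 0.233709
  M+6: 0.38775678×0.077284 + 0.06922161×0.401432 = 0.057755
  M+8: 0.06922161×0.077284 = 0.005350
Scale to base peak (0.420118) = 100: 67.38 : 100.00 : 55.63 : 13.75 : 1.27

67.38 : 100.00 : 55.63 : 13.75 : 1.27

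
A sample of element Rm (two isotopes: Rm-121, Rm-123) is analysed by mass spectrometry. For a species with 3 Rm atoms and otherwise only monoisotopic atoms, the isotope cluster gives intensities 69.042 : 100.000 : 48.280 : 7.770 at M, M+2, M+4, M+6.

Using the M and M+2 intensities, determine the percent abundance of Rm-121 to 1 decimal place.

67.4%

Write p for the Rm-121 fraction. I(M+2)/I(M) = [C(3,1)·p^2·(1−p)] / p^3 = 3·(1−p)/p = 100.000/69.042 = 1.4484
(1−p)/p = 1.4484/3 = 0.4828  ⇒  p = 1/(1 + 0.4828) = 0.6744
Rm-121: 67.4%, Rm-123: 32.6%.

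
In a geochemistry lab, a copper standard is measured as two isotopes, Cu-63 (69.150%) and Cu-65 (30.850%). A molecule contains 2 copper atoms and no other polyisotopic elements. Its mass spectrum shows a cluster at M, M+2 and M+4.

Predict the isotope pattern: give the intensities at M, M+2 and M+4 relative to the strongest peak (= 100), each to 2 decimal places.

100.00 : 89.23 : 19.90

Expanding (0.69150 + 0.30850)^2:
P(M) = 0.69150^2 = 0.478172
P(M+2) = 2 × 0.69150^1 × 0.30850^1 = 0.426656
P(M+4) = 0.30850^2 = 0.095172
The M peak is largest (0.478172); scaling to 100 gives 100.00 : 89.23 : 19.90.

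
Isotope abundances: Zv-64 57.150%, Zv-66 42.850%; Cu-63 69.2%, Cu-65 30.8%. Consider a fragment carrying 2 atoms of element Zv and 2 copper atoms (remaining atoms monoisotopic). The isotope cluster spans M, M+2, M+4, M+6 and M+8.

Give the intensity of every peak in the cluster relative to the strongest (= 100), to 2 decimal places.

Element Zv pattern (n=2): 0.32661225 : 0.4897755 : 0.18361225
Copper pattern (n=2): 0.478864 : 0.426272 : 0.094864
Convolve the two distributions (both contribute in 2-u steps):
  M: 0.32661225×0.478864 = 0.156403
  M+2: 0.32661225×0.426272 + 0.4897755×0.478864 = 0.373762
  M+4: 0.32661225×0.094864 + 0.4897755×0.426272 + 0.18361225×0.478864 = 0.327687
  M+6: 0.4897755×0.094864 + 0.18361225×0.426272 = 0.124731
  M+8: 0.18361225×0.094864 = 0.017418
Scale to base peak (0.373762) = 100: 41.85 : 100.00 : 87.67 : 33.37 : 4.66

41.85 : 100.00 : 87.67 : 33.37 : 4.66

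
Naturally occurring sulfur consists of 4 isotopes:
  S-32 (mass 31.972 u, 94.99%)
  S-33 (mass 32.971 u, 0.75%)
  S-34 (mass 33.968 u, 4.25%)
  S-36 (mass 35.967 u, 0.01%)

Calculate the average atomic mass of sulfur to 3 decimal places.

32.065 u

Ar = Σ fᵢ·mᵢ = 0.9499 × 31.972 + 0.0075 × 32.971 + 0.0425 × 33.968 + 0.0001 × 35.967
= 30.3702 + 0.2473 + 1.4436 + 0.0036 = 32.0647 u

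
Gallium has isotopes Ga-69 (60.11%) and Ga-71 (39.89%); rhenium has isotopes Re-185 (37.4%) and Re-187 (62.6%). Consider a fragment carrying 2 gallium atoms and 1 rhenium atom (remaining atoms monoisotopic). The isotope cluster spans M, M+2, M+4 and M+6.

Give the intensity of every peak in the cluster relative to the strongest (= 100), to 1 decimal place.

33.3 : 100.0 : 88.7 : 24.6

Gallium pattern (n=2): 0.36132121 : 0.47955758 : 0.15912121
Rhenium pattern (n=1): 0.3740 : 0.6260
Convolve the two distributions (both contribute in 2-u steps):
  M: 0.36132121×0.3740 = 0.135134
  M+2: 0.36132121×0.6260 + 0.47955758×0.3740 = 0.405542
  M+4: 0.47955758×0.6260 + 0.15912121×0.3740 = 0.359714
  M+6: 0.15912121×0.6260 = 0.099610
Scale to base peak (0.405542) = 100: 33.3 : 100.0 : 88.7 : 24.6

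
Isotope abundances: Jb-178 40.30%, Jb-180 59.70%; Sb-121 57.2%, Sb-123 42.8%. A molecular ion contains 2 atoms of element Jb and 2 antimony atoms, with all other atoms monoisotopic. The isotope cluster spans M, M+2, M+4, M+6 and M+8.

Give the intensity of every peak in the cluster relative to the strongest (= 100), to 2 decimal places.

Element Jb pattern (n=2): 0.162409 : 0.481182 : 0.356409
Antimony pattern (n=2): 0.327184 : 0.489632 : 0.183184
Convolve the two distributions (both contribute in 2-u steps):
  M: 0.162409×0.327184 = 0.053138
  M+2: 0.162409×0.489632 + 0.481182×0.327184 = 0.236956
  M+4: 0.162409×0.183184 + 0.481182×0.489632 + 0.356409×0.327184 = 0.381964
  M+6: 0.481182×0.183184 + 0.356409×0.489632 = 0.262654
  M+8: 0.356409×0.183184 = 0.065288
Scale to base peak (0.381964) = 100: 13.91 : 62.04 : 100.00 : 68.76 : 17.09

13.91 : 62.04 : 100.00 : 68.76 : 17.09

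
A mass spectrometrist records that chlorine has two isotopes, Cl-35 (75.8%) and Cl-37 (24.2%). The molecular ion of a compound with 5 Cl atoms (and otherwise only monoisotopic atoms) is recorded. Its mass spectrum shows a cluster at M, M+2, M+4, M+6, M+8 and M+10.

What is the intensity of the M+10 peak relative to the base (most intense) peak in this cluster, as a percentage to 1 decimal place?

0.2%

Binomial terms of (0.758 + 0.242)^5: M 0.2502, M+2 0.3994, M+4 0.2551, M+6 0.0814, M+8 0.0130, M+10 0.0008 → M+2 is the base peak.
P(M+2) = C(5,1) × 0.758^4 × 0.242^1 = 5 × 0.33012379 × 0.2420 = 0.399450 (base)
P(M+10) = C(5,5) × 0.758^0 × 0.242^5 = 1 × 1.0000 × 0.00083 = 0.000830
Relative intensity = 0.000830 / 0.399450 × 100 = 0.2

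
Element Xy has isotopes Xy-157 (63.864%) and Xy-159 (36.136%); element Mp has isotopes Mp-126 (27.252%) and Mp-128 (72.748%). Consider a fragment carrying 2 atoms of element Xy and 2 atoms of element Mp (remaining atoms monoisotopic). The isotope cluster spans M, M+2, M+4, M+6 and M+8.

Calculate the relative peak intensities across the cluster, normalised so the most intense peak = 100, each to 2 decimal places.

Element Xy pattern (n=2): 0.40786105 : 0.4615579 : 0.13058105
Element Mp pattern (n=2): 0.07426715 : 0.3965057 : 0.52922715
Convolve the two distributions (both contribute in 2-u steps):
  M: 0.40786105×0.07426715 = 0.030291
  M+2: 0.40786105×0.3965057 + 0.4615579×0.07426715 = 0.195998
  M+4: 0.40786105×0.52922715 + 0.4615579×0.3965057 + 0.13058105×0.07426715 = 0.408559
  M+6: 0.4615579×0.52922715 + 0.13058105×0.3965057 = 0.296045
  M+8: 0.13058105×0.52922715 = 0.069107
Scale to base peak (0.408559) = 100: 7.41 : 47.97 : 100.00 : 72.46 : 16.91

7.41 : 47.97 : 100.00 : 72.46 : 16.91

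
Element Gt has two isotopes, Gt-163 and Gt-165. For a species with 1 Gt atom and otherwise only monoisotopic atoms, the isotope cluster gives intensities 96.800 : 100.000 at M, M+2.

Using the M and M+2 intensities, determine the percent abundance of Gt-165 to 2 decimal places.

Write p for the Gt-163 fraction. I(M+2)/I(M) = [C(1,1)·p^0·(1−p)] / p^1 = 1·(1−p)/p = 100.000/96.800 = 1.0331
(1−p)/p = 1.0331/1 = 1.0331  ⇒  p = 1/(1 + 1.0331) = 0.4919
Gt-163: 49.19%, Gt-165: 50.81%.

50.81%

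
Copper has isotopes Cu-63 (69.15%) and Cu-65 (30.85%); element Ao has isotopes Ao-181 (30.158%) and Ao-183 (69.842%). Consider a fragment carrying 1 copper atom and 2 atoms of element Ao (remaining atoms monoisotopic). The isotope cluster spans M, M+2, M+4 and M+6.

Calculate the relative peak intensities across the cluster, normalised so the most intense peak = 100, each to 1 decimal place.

Copper pattern (n=1): 0.6915 : 0.3085
Element Ao pattern (n=2): 0.0909505 : 0.42125901 : 0.4877905
Convolve the two distributions (both contribute in 2-u steps):
  M: 0.6915×0.0909505 = 0.062892
  M+2: 0.6915×0.42125901 + 0.3085×0.0909505 = 0.319359
  M+4: 0.6915×0.4877905 + 0.3085×0.42125901 = 0.467266
  M+6: 0.3085×0.4877905 = 0.150483
Scale to base peak (0.467266) = 100: 13.5 : 68.3 : 100.0 : 32.2

13.5 : 68.3 : 100.0 : 32.2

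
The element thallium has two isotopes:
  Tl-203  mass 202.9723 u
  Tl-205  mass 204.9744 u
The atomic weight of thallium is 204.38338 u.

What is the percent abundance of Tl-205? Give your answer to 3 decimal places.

70.480%

With x = fraction of Tl-203 (so Tl-205 is 1 − x):
202.9723·x + 204.9744·(1 − x) = 204.38338
(202.9723 − 204.9744)·x = 204.38338 − 204.9744
x = -0.59102 / -2.0021 = 0.29520 → 29.520% Tl-203, 70.480% Tl-205.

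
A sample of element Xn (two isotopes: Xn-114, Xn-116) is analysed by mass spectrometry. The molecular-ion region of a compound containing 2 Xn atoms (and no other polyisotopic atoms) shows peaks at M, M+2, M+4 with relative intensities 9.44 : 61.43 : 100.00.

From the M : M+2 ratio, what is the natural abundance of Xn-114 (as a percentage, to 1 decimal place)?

23.5%

Let p = fractional abundance of Xn-114. I(M+2)/I(M) = [C(2,1)·p^1·(1−p)] / p^2 = 2·(1−p)/p = 61.43/9.44 = 6.5074
(1−p)/p = 6.5074/2 = 3.2537  ⇒  p = 1/(1 + 3.2537) = 0.2351
Xn-114: 23.5%, Xn-116: 76.5%.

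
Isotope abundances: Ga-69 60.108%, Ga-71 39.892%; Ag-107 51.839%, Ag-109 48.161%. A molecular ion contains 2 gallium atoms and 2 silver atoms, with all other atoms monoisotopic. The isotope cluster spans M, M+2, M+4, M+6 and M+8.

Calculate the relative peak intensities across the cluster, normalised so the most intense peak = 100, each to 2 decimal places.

Gallium pattern (n=2): 0.36129717 : 0.47956567 : 0.15913717
Silver pattern (n=2): 0.26872819 : 0.49932362 : 0.23194819
Convolve the two distributions (both contribute in 2-u steps):
  M: 0.36129717×0.26872819 = 0.097091
  M+2: 0.36129717×0.49932362 + 0.47956567×0.26872819 = 0.309277
  M+4: 0.36129717×0.23194819 + 0.47956567×0.49932362 + 0.15913717×0.26872819 = 0.366025
  M+6: 0.47956567×0.23194819 + 0.15913717×0.49932362 = 0.190695
  M+8: 0.15913717×0.23194819 = 0.036912
Scale to base peak (0.366025) = 100: 26.53 : 84.50 : 100.00 : 52.10 : 10.08

26.53 : 84.50 : 100.00 : 52.10 : 10.08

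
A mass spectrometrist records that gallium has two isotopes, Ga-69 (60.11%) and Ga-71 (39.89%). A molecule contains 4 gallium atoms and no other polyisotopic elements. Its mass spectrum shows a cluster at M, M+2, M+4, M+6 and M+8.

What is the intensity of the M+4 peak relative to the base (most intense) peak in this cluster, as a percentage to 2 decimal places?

Term probabilities: M 0.1306, M+2 0.3465, M+4 0.3450, M+6 0.1526, M+8 0.0253. Base peak = M+2.
P(M+2) = C(4,1) × 0.6011^3 × 0.3989^1 = 4 × 0.21719018 × 0.3989 = 0.346549 (base)
P(M+4) = C(4,2) × 0.6011^2 × 0.3989^2 = 6 × 0.36132121 × 0.15912121 = 0.344963
Relative intensity = 0.344963 / 0.346549 × 100 = 99.54

99.54%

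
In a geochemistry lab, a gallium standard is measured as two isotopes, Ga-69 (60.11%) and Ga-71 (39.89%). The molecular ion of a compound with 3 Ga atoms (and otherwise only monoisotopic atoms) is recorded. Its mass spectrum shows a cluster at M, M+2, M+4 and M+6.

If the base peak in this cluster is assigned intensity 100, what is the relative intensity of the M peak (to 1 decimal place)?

(0.6011 + 0.3989)^3 gives M 0.2172, M+2 0.4324, M+4 0.2869, M+6 0.0635; the largest is M+2.
P(M+2) = C(3,1) × 0.6011^2 × 0.3989^1 = 3 × 0.36132121 × 0.3989 = 0.432393 (base)
P(M) = C(3,0) × 0.6011^3 × 0.3989^0 = 1 × 0.21719018 × 1.0000 = 0.217190
Relative intensity = 0.217190 / 0.432393 × 100 = 50.2

50.2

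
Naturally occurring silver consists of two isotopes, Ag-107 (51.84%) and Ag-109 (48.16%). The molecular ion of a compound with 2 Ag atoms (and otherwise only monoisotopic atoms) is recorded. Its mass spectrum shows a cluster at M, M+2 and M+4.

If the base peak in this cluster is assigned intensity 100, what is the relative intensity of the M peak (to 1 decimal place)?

53.8

(0.5184 + 0.4816)^2 gives M 0.2687, M+2 0.4993, M+4 0.2319; the largest is M+2.
P(M+2) = C(2,1) × 0.5184^1 × 0.4816^1 = 2 × 0.5184 × 0.4816 = 0.499323 (base)
P(M) = C(2,0) × 0.5184^2 × 0.4816^0 = 1 × 0.26873856 × 1.0000 = 0.268739
Relative intensity = 0.268739 / 0.499323 × 100 = 53.8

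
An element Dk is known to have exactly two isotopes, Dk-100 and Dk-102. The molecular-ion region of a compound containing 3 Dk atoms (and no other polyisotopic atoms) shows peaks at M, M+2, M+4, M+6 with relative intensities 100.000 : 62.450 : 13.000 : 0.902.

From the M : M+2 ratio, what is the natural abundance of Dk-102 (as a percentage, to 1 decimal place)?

17.2%

Write p for the Dk-100 fraction. I(M+2)/I(M) = [C(3,1)·p^2·(1−p)] / p^3 = 3·(1−p)/p = 62.450/100.000 = 0.6245
(1−p)/p = 0.6245/3 = 0.2082  ⇒  p = 1/(1 + 0.2082) = 0.8277
Dk-100: 82.8%, Dk-102: 17.2%.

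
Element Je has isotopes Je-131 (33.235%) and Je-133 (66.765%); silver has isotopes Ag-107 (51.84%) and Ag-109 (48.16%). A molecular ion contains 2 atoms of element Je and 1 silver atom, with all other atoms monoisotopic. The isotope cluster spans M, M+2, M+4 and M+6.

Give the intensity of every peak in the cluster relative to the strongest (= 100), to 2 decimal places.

Element Je pattern (n=2): 0.11045652 : 0.44378696 : 0.44575652
Silver pattern (n=1): 0.5184 : 0.4816
Convolve the two distributions (both contribute in 2-u steps):
  M: 0.11045652×0.5184 = 0.057261
  M+2: 0.11045652×0.4816 + 0.44378696×0.5184 = 0.283255
  M+4: 0.44378696×0.4816 + 0.44575652×0.5184 = 0.444808
  M+6: 0.44575652×0.4816 = 0.214676
Scale to base peak (0.444808) = 100: 12.87 : 63.68 : 100.00 : 48.26

12.87 : 63.68 : 100.00 : 48.26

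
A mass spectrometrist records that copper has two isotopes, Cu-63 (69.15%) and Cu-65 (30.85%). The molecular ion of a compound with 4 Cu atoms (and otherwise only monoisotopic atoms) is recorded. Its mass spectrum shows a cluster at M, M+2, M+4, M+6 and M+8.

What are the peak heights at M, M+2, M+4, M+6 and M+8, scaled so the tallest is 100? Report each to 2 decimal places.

56.04 : 100.00 : 66.92 : 19.90 : 2.22

The 4 Cu atoms are independent, so intensities follow the terms of (0.6915 + 0.3085)^4.
P(M) = 0.6915^4 = 0.228649
P(M+2) = 4 × 0.6915^3 × 0.3085^1 = 0.408030
P(M+4) = 6 × 0.6915^2 × 0.3085^2 = 0.273052
P(M+6) = 4 × 0.6915^1 × 0.3085^3 = 0.081212
P(M+8) = 0.3085^4 = 0.009058
The M+2 peak is largest (0.408030); scaling to 100 gives 56.04 : 100.00 : 66.92 : 19.90 : 2.22.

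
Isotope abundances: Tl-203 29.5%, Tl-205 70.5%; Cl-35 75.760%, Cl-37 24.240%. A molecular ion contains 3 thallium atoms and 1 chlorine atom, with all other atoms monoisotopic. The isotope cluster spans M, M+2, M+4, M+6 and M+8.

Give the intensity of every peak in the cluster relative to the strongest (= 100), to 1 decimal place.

Thallium pattern (n=3): 0.02567237 : 0.18405787 : 0.43986713 : 0.35040263
Chlorine pattern (n=1): 0.7576 : 0.2424
Convolve the two distributions (both contribute in 2-u steps):
  M: 0.02567237×0.7576 = 0.019449
  M+2: 0.02567237×0.2424 + 0.18405787×0.7576 = 0.145665
  M+4: 0.18405787×0.2424 + 0.43986713×0.7576 = 0.377859
  M+6: 0.43986713×0.2424 + 0.35040263×0.7576 = 0.372089
  M+8: 0.35040263×0.2424 = 0.084938
Scale to base peak (0.377859) = 100: 5.1 : 38.6 : 100.0 : 98.5 : 22.5

5.1 : 38.6 : 100.0 : 98.5 : 22.5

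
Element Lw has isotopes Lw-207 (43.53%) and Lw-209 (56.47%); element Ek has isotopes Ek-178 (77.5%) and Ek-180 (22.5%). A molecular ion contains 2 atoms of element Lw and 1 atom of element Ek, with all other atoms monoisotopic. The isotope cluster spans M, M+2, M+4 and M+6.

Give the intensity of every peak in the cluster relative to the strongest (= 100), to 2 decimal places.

34.66 : 100.00 : 84.45 : 16.94

Element Lw pattern (n=2): 0.18948609 : 0.49162782 : 0.31888609
Element Ek pattern (n=1): 0.7750 : 0.2250
Convolve the two distributions (both contribute in 2-u steps):
  M: 0.18948609×0.7750 = 0.146852
  M+2: 0.18948609×0.2250 + 0.49162782×0.7750 = 0.423646
  M+4: 0.49162782×0.2250 + 0.31888609×0.7750 = 0.357753
  M+6: 0.31888609×0.2250 = 0.071749
Scale to base peak (0.423646) = 100: 34.66 : 100.00 : 84.45 : 16.94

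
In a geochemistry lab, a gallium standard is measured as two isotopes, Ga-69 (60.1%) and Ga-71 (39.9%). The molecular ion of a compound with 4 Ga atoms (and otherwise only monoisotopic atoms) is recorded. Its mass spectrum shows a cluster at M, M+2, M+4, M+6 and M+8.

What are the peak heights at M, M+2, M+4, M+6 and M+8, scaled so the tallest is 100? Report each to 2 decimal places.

37.66 : 100.00 : 99.58 : 44.08 : 7.32

The 4 Ga atoms are independent, so intensities follow the terms of (0.601 + 0.399)^4.
P(M) = 0.601^4 = 0.130466
P(M+2) = 4 × 0.601^3 × 0.399^1 = 0.346463
P(M+4) = 6 × 0.601^2 × 0.399^2 = 0.345021
P(M+6) = 4 × 0.601^1 × 0.399^3 = 0.152705
P(M+8) = 0.399^4 = 0.025345
The M+2 peak is largest (0.346463); scaling to 100 gives 37.66 : 100.00 : 99.58 : 44.08 : 7.32.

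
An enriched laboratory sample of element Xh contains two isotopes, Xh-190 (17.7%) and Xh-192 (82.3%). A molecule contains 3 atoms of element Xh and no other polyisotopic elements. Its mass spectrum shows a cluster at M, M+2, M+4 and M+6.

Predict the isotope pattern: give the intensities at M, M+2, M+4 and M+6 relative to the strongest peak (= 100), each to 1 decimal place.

The 3 Xh atoms are independent, so intensities follow the terms of (0.177 + 0.823)^3.
P(M) = 0.177^3 = 0.005545
P(M+2) = 3 × 0.177^2 × 0.823^1 = 0.077351
P(M+4) = 3 × 0.177^1 × 0.823^2 = 0.359662
P(M+6) = 0.823^3 = 0.557442
The M+6 peak is largest (0.557442); scaling to 100 gives 1.0 : 13.9 : 64.5 : 100.0.

1.0 : 13.9 : 64.5 : 100.0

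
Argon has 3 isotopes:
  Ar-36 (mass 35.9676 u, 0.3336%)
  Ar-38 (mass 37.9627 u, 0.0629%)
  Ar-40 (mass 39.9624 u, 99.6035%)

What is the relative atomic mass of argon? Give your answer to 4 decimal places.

39.9478 u

Ar = Σ fᵢ·mᵢ = 0.003336 × 35.9676 + 0.000629 × 37.9627 + 0.996035 × 39.9624
= 0.11999 + 0.02388 + 39.80395 = 39.94782 u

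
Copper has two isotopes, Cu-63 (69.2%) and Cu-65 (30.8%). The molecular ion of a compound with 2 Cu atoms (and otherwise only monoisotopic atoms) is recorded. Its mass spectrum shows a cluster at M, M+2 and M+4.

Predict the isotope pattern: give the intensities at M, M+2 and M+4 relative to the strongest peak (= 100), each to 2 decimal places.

The 2 Cu atoms are independent, so intensities follow the terms of (0.692 + 0.308)^2.
P(M) = 0.692^2 = 0.478864
P(M+2) = 2 × 0.692^1 × 0.308^1 = 0.426272
P(M+4) = 0.308^2 = 0.094864
The M peak is largest (0.478864); scaling to 100 gives 100.00 : 89.02 : 19.81.

100.00 : 89.02 : 19.81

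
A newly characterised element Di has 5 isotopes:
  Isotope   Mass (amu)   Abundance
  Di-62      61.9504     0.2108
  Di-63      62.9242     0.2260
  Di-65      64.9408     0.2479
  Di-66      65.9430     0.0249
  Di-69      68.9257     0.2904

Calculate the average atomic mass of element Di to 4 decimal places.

Average mass = Σ (abundance × isotope mass) = 0.2108 × 61.9504 + 0.2260 × 62.9242 + 0.2479 × 64.9408 + 0.0249 × 65.9430 + 0.2904 × 68.9257
= 13.05914 + 14.22087 + 16.09882 + 1.64198 + 20.01602 = 65.03683 amu

65.0368 amu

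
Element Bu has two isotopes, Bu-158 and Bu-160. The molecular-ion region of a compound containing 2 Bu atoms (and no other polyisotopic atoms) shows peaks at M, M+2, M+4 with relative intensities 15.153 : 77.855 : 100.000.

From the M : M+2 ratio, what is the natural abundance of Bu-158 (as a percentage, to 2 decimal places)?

28.02%

Write p for the Bu-158 fraction. I(M+2)/I(M) = [C(2,1)·p^1·(1−p)] / p^2 = 2·(1−p)/p = 77.855/15.153 = 5.1379
(1−p)/p = 5.1379/2 = 2.5690  ⇒  p = 1/(1 + 2.5690) = 0.2802
Bu-158: 28.02%, Bu-160: 71.98%.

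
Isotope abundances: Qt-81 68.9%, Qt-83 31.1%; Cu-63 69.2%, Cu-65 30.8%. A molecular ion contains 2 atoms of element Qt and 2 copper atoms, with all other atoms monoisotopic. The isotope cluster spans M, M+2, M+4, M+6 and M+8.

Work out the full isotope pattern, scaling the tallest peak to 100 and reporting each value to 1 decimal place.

55.8 : 100.0 : 67.2 : 20.1 : 2.3

Element Qt pattern (n=2): 0.474721 : 0.428558 : 0.096721
Copper pattern (n=2): 0.478864 : 0.426272 : 0.094864
Convolve the two distributions (both contribute in 2-u steps):
  M: 0.474721×0.478864 = 0.227327
  M+2: 0.474721×0.426272 + 0.428558×0.478864 = 0.407581
  M+4: 0.474721×0.094864 + 0.428558×0.426272 + 0.096721×0.478864 = 0.274032
  M+6: 0.428558×0.094864 + 0.096721×0.426272 = 0.081884
  M+8: 0.096721×0.094864 = 0.009175
Scale to base peak (0.407581) = 100: 55.8 : 100.0 : 67.2 : 20.1 : 2.3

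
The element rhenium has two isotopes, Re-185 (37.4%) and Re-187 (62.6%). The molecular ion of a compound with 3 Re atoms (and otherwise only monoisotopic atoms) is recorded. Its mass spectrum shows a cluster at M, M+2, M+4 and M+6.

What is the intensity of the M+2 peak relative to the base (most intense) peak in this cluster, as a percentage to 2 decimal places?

(0.374 + 0.626)^3 gives M 0.0523, M+2 0.2627, M+4 0.4397, M+6 0.2453; the largest is M+4.
P(M+4) = C(3,2) × 0.374^1 × 0.626^2 = 3 × 0.3740 × 0.391876 = 0.439685 (base)
P(M+2) = C(3,1) × 0.374^2 × 0.626^1 = 3 × 0.139876 × 0.6260 = 0.262687
Relative intensity = 0.262687 / 0.439685 × 100 = 59.74

59.74%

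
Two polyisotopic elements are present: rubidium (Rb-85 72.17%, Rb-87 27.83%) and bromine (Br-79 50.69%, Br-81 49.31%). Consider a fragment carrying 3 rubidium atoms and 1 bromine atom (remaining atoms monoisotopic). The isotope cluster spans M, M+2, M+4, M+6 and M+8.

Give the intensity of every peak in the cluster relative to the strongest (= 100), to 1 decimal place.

47.0 : 100.0 : 73.8 : 23.1 : 2.6

Rubidium pattern (n=3): 0.37589809 : 0.43485841 : 0.16768892 : 0.02155458
Bromine pattern (n=1): 0.5069 : 0.4931
Convolve the two distributions (both contribute in 2-u steps):
  M: 0.37589809×0.5069 = 0.190543
  M+2: 0.37589809×0.4931 + 0.43485841×0.5069 = 0.405785
  M+4: 0.43485841×0.4931 + 0.16768892×0.5069 = 0.299430
  M+6: 0.16768892×0.4931 + 0.02155458×0.5069 = 0.093613
  M+8: 0.02155458×0.4931 = 0.010629
Scale to base peak (0.405785) = 100: 47.0 : 100.0 : 73.8 : 23.1 : 2.6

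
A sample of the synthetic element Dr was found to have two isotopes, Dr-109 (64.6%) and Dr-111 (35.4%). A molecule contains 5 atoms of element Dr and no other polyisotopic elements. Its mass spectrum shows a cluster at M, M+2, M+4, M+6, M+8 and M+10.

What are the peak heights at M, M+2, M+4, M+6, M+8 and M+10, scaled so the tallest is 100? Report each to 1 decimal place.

33.3 : 91.2 : 100.0 : 54.8 : 15.0 : 1.6

Expanding (0.646 + 0.354)^5:
P(M) = 0.646^5 = 0.112503
P(M+2) = 5 × 0.646^4 × 0.354^1 = 0.308250
P(M+4) = 10 × 0.646^3 × 0.354^2 = 0.337835
P(M+6) = 10 × 0.646^2 × 0.354^3 = 0.185129
P(M+8) = 5 × 0.646^1 × 0.354^4 = 0.050724
P(M+10) = 0.354^5 = 0.005559
The M+4 peak is largest (0.337835); scaling to 100 gives 33.3 : 91.2 : 100.0 : 54.8 : 15.0 : 1.6.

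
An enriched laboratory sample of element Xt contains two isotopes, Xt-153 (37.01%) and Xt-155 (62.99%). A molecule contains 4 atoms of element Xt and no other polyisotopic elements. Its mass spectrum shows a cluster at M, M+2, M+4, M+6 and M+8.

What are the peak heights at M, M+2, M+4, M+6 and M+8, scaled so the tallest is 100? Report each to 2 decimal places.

5.07 : 34.52 : 88.13 : 100.00 : 42.55

Each Xt atom is independently Xt-153 (p = 0.3701) or Xt-155 (q = 0.6299); the cluster is the binomial expansion (p + q)^4.
P(M) = 0.3701^4 = 0.018762
P(M+2) = 4 × 0.3701^3 × 0.6299^1 = 0.127729
P(M+4) = 6 × 0.3701^2 × 0.6299^2 = 0.326086
P(M+6) = 4 × 0.3701^1 × 0.6299^3 = 0.369993
P(M+8) = 0.6299^4 = 0.157430
The M+6 peak is largest (0.369993); scaling to 100 gives 5.07 : 34.52 : 88.13 : 100.00 : 42.55.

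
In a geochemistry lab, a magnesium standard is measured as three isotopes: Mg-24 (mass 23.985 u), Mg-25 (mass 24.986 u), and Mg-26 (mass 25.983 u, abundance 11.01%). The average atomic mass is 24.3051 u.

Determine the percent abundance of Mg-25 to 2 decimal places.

The remaining 88.99% is split between Mg-24 (fraction x) and Mg-25 (fraction 0.8899 − x).
Substituting: 23.985x + 24.986(0.8899 − x) = 21.4443717
(23.985 − 24.986)x = -0.7906697  ⇒  x = 0.78988, y = 0.10002
Mg-24: 78.99%, Mg-25: 10.00%.

10.00%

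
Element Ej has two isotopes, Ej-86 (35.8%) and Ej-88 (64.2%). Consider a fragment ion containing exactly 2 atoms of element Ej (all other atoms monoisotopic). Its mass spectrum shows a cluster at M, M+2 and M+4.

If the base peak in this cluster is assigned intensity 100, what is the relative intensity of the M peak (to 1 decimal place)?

(0.358 + 0.642)^2 gives M 0.1282, M+2 0.4597, M+4 0.4122; the largest is M+2.
P(M+2) = C(2,1) × 0.358^1 × 0.642^1 = 2 × 0.3580 × 0.6420 = 0.459672 (base)
P(M) = C(2,0) × 0.358^2 × 0.642^0 = 1 × 0.128164 × 1.0000 = 0.128164
Relative intensity = 0.128164 / 0.459672 × 100 = 27.9

27.9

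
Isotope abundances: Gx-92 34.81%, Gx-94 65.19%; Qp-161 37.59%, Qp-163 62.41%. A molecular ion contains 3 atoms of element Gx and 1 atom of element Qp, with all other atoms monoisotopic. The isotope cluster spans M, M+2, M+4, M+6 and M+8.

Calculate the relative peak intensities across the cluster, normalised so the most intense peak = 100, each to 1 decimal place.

Element Gx pattern (n=3): 0.04218053 : 0.23697923 : 0.44379994 : 0.2770403
Element Qp pattern (n=1): 0.3759 : 0.6241
Convolve the two distributions (both contribute in 2-u steps):
  M: 0.04218053×0.3759 = 0.015856
  M+2: 0.04218053×0.6241 + 0.23697923×0.3759 = 0.115405
  M+4: 0.23697923×0.6241 + 0.44379994×0.3759 = 0.314723
  M+6: 0.44379994×0.6241 + 0.2770403×0.3759 = 0.381115
  M+8: 0.2770403×0.6241 = 0.172901
Scale to base peak (0.381115) = 100: 4.2 : 30.3 : 82.6 : 100.0 : 45.4

4.2 : 30.3 : 82.6 : 100.0 : 45.4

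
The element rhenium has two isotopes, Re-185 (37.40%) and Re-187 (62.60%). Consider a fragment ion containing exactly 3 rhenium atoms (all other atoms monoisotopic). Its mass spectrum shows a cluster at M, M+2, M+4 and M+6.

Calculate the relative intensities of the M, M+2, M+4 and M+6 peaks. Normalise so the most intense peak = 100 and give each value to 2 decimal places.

11.90 : 59.74 : 100.00 : 55.79

Expanding (0.3740 + 0.6260)^3:
P(M) = 0.3740^3 = 0.052314
P(M+2) = 3 × 0.3740^2 × 0.6260^1 = 0.262687
P(M+4) = 3 × 0.3740^1 × 0.6260^2 = 0.439685
P(M+6) = 0.6260^3 = 0.245314
The M+4 peak is largest (0.439685); scaling to 100 gives 11.90 : 59.74 : 100.00 : 55.79.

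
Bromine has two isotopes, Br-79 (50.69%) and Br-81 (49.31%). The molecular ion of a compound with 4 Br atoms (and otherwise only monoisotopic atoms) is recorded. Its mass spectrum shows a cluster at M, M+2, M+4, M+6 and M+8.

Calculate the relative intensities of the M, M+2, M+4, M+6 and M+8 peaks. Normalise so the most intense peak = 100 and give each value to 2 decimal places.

17.61 : 68.53 : 100.00 : 64.85 : 15.77

Each Br atom is independently Br-79 (p = 0.5069) or Br-81 (q = 0.4931); the cluster is the binomial expansion (p + q)^4.
P(M) = 0.5069^4 = 0.066022
P(M+2) = 4 × 0.5069^3 × 0.4931^1 = 0.256899
P(M+4) = 6 × 0.5069^2 × 0.4931^2 = 0.374857
P(M+6) = 4 × 0.5069^1 × 0.4931^3 = 0.243101
P(M+8) = 0.4931^4 = 0.059121
The M+4 peak is largest (0.374857); scaling to 100 gives 17.61 : 68.53 : 100.00 : 64.85 : 15.77.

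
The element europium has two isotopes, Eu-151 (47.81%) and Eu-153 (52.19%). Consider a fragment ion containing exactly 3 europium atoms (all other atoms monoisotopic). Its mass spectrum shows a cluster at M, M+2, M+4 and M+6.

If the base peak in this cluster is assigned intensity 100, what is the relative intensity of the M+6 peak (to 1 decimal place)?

Binomial terms of (0.4781 + 0.5219)^3: M 0.1093, M+2 0.3579, M+4 0.3907, M+6 0.1422 → M+4 is the base peak.
P(M+4) = C(3,2) × 0.4781^1 × 0.5219^2 = 3 × 0.4781 × 0.27237961 = 0.390674 (base)
P(M+6) = C(3,3) × 0.4781^0 × 0.5219^3 = 1 × 1.0000 × 0.14215492 = 0.142155
Relative intensity = 0.142155 / 0.390674 × 100 = 36.4

36.4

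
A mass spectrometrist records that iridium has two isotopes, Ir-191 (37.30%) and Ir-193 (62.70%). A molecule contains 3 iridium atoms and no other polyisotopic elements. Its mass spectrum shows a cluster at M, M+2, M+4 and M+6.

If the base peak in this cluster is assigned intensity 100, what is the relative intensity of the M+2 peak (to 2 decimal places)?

59.49

Term probabilities: M 0.0519, M+2 0.2617, M+4 0.4399, M+6 0.2465. Base peak = M+4.
P(M+4) = C(3,2) × 0.3730^1 × 0.6270^2 = 3 × 0.3730 × 0.393129 = 0.439911 (base)
P(M+2) = C(3,1) × 0.3730^2 × 0.6270^1 = 3 × 0.139129 × 0.6270 = 0.261702
Relative intensity = 0.261702 / 0.439911 × 100 = 59.49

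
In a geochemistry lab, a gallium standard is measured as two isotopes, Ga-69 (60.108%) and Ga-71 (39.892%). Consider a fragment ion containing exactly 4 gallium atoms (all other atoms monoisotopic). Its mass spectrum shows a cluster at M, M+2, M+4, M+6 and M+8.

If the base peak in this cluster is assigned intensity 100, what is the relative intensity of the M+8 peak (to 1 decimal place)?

(0.60108 + 0.39892)^4 gives M 0.1305, M+2 0.3465, M+4 0.3450, M+6 0.1526, M+8 0.0253; the largest is M+2.
P(M+2) = C(4,1) × 0.60108^3 × 0.39892^1 = 4 × 0.2171685 × 0.39892 = 0.346531 (base)
P(M+8) = C(4,4) × 0.60108^0 × 0.39892^4 = 1 × 1.0000 × 0.02532464 = 0.025325
Relative intensity = 0.025325 / 0.346531 × 100 = 7.3

7.3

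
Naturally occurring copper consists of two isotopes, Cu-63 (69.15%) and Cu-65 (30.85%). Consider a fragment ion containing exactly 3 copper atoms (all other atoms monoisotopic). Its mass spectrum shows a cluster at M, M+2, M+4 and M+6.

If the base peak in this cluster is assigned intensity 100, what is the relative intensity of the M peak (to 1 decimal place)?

Term probabilities: M 0.3307, M+2 0.4425, M+4 0.1974, M+6 0.0294. Base peak = M+2.
P(M+2) = C(3,1) × 0.6915^2 × 0.3085^1 = 3 × 0.47817225 × 0.3085 = 0.442548 (base)
P(M) = C(3,0) × 0.6915^3 × 0.3085^0 = 1 × 0.33065611 × 1.0000 = 0.330656
Relative intensity = 0.330656 / 0.442548 × 100 = 74.7

74.7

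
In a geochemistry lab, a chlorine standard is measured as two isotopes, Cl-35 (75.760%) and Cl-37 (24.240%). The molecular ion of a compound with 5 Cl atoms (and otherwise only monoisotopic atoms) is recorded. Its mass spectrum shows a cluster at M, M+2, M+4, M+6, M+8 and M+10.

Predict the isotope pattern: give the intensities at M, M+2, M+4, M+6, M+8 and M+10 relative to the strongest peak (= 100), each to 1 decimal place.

62.5 : 100.0 : 64.0 : 20.5 : 3.3 : 0.2

Expanding (0.75760 + 0.24240)^5:
P(M) = 0.75760^5 = 0.249574
P(M+2) = 5 × 0.75760^4 × 0.24240^1 = 0.399266
P(M+4) = 10 × 0.75760^3 × 0.24240^2 = 0.255497
P(M+6) = 10 × 0.75760^2 × 0.24240^3 = 0.081748
P(M+8) = 5 × 0.75760^1 × 0.24240^4 = 0.013078
P(M+10) = 0.24240^5 = 0.000837
The M+2 peak is largest (0.399266); scaling to 100 gives 62.5 : 100.0 : 64.0 : 20.5 : 3.3 : 0.2.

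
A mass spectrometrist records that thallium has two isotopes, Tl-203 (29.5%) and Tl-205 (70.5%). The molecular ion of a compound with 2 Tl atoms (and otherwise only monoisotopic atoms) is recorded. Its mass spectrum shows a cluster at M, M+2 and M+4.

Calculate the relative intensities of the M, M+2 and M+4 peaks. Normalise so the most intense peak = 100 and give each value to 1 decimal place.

17.5 : 83.7 : 100.0

The 2 Tl atoms are independent, so intensities follow the terms of (0.295 + 0.705)^2.
P(M) = 0.295^2 = 0.087025
P(M+2) = 2 × 0.295^1 × 0.705^1 = 0.415950
P(M+4) = 0.705^2 = 0.497025
The M+4 peak is largest (0.497025); scaling to 100 gives 17.5 : 83.7 : 100.0.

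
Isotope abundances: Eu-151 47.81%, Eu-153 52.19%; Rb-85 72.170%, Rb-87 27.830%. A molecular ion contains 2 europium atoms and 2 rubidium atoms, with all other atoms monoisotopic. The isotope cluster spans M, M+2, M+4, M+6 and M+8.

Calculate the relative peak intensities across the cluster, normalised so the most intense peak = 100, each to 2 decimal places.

Europium pattern (n=2): 0.22857961 : 0.49904078 : 0.27237961
Rubidium pattern (n=2): 0.52085089 : 0.40169822 : 0.07745089
Convolve the two distributions (both contribute in 2-u steps):
  M: 0.22857961×0.52085089 = 0.119056
  M+2: 0.22857961×0.40169822 + 0.49904078×0.52085089 = 0.351746
  M+4: 0.22857961×0.07745089 + 0.49904078×0.40169822 + 0.27237961×0.52085089 = 0.360037
  M+6: 0.49904078×0.07745089 + 0.27237961×0.40169822 = 0.148066
  M+8: 0.27237961×0.07745089 = 0.021096
Scale to base peak (0.360037) = 100: 33.07 : 97.70 : 100.00 : 41.13 : 5.86

33.07 : 97.70 : 100.00 : 41.13 : 5.86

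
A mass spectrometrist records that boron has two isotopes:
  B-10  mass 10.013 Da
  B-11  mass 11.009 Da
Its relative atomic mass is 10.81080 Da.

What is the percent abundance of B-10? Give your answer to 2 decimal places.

With x = fraction of B-10 (so B-11 is 1 − x):
10.013·x + 11.009·(1 − x) = 10.81080
(10.013 − 11.009)·x = 10.81080 − 11.009
x = -0.19820 / -0.996 = 0.19900 → 19.90% B-10, 80.10% B-11.

19.90%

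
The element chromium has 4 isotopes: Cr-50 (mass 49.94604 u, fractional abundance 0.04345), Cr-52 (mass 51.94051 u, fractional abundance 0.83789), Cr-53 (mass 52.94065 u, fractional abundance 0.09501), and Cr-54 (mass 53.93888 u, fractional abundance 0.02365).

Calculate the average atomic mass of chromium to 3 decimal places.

51.996 u

Weight each isotope mass by its fractional abundance: 0.04345 × 49.94604 + 0.83789 × 51.94051 + 0.09501 × 52.94065 + 0.02365 × 53.93888
= 2.170155 + 43.520434 + 5.029891 + 1.275655 = 51.996135 u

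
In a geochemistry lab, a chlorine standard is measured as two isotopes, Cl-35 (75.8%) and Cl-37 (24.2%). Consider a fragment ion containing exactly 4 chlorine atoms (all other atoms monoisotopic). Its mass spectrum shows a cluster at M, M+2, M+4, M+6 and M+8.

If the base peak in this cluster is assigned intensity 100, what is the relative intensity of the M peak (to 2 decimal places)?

78.31

Term probabilities: M 0.3301, M+2 0.4216, M+4 0.2019, M+6 0.0430, M+8 0.0034. Base peak = M+2.
P(M+2) = C(4,1) × 0.758^3 × 0.242^1 = 4 × 0.43551951 × 0.2420 = 0.421583 (base)
P(M) = C(4,0) × 0.758^4 × 0.242^0 = 1 × 0.33012379 × 1.0000 = 0.330124
Relative intensity = 0.330124 / 0.421583 × 100 = 78.31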